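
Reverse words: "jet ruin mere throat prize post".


Original: "jet ruin mere throat prize post"
Words (1..n): jet | ruin | mere | throat | prize | post
Reversed (n..1): post | prize | throat | mere | ruin | jet
Result = "post prize throat mere ruin jet"


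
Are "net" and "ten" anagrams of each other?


Word 1: "net" → sorted: ent
Word 2: "ten" → sorted: ent
Same letters? ent == ent
Anagram = Yes


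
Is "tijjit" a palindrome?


Word: "tijjit"
Reversed: "tijjit"
Forward == Backward? tijjit == tijjit
Palindrome = Yes


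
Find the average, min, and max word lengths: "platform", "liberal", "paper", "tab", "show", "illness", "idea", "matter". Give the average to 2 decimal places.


Lengths: "platform"=8, "liberal"=7, "paper"=5, "tab"=3, "show"=4, "illness"=7, "idea"=4, "matter"=6
Sum = 44, Count = 8
Average = 44/8 = 5.50
= avg=5.50, min=3, max=8


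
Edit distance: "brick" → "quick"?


Word 1: "brick" (length 5)
Word 2: "quick" (length 5)
One optimal edit sequence (insert/delete/substitute each cost 1):
  1. substitute 'b' -> 'q'  (+1)
  2. substitute 'r' -> 'u'  (+1)
  3. keep 'i'
  4. keep 'c'
  5. keep 'k'
Total edit operations: 2
Edit distance = 2


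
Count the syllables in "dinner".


Word: "dinner"
Syllable breakdown: din · ner
Counting: 2 parts
= 2 syllables


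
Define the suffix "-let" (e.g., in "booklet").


Suffix: -let
Example: booklet (book + -let)
Meaning = small


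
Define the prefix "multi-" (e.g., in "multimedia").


Prefix: multi-
Example: multimedia (multi- + media)
Meaning = many


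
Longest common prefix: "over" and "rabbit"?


Word 1: "over"
Word 2: "rabbit"
Comparing from start:
  Pos 0: 'o' != 'r' (stop)
LCP = "" (length 0)


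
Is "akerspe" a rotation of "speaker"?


Word: "speaker", Candidate: "akerspe"
Method: check if candidate is substring of word+word
"speakerspeaker" contains "akerspe"? Yes
Is rotation = Yes


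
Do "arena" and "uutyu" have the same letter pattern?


Pattern of "arena": [0, 1, 2, 3, 0]
Pattern of "uutyu": [0, 0, 1, 2, 0]
Patterns do not match
Same pattern = No


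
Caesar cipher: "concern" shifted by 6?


Word: "concern"
Shift: 6
Each letter → (letter + shift) mod 26:
  'c' (2) + 6 = 8 → 'i'
  'o' (14) + 6 = 20 → 'u'
  'n' (13) + 6 = 19 → 't'
  'c' (2) + 6 = 8 → 'i'
  'e' (4) + 6 = 10 → 'k'
  'r' (17) + 6 = 23 → 'x'
  'n' (13) + 6 = 19 → 't'
Result = "iutikxt"


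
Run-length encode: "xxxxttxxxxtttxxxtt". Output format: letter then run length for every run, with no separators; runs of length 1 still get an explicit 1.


String: "xxxxttxxxxtttxxxtt"
Scanning for consecutive runs:
  'x' x 4
  't' x 2
  'x' x 4
  't' x 3
  'x' x 3
  't' x 2
RLE = "x4t2x4t3x3t2"


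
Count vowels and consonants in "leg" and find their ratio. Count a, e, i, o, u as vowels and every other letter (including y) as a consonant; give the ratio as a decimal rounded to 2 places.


Word: "leg"
Vowels (a,e,i,o,u): 1
Consonants: 2
Ratio = 1/2
= 0.50


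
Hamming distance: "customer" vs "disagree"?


Comparing character by character (same length = 8):
  Pos 0: 'c' vs 'd' !=
  Pos 1: 'u' vs 'i' !=
  Pos 2: 's' vs 's' =
  Pos 3: 't' vs 'a' !=
  Pos 4: 'o' vs 'g' !=
  Pos 5: 'm' vs 'r' !=
  Pos 6: 'e' vs 'e' =
  Pos 7: 'r' vs 'e' !=
Hamming distance = 6


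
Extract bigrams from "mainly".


Word: "mainly" (length 6)
Number of bigrams = 6 - 2 + 1 = 5
  Position 0: "ma"
  Position 1: "ai"
  Position 2: "in"
  Position 3: "nl"
  Position 4: "ly"
Bigrams = "ma", "ai", "in", "nl", "ly"


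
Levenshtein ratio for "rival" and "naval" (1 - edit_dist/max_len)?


Word 1: "rival" (length 5)
Word 2: "naval" (length 5)
One optimal edit sequence:
  1. substitute 'r' -> 'n'  (+1)
  2. substitute 'i' -> 'a'  (+1)
  3. keep 'v'
  4. keep 'a'
  5. keep 'l'
Edit distance = 2
Max length = max(5, 5) = 5
Similarity = 1 - 2/5
= 0.6000


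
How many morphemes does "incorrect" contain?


Word: "incorrect"
Morphemes: in- + correct
Each morpheme carries meaning
= 2 morphemes


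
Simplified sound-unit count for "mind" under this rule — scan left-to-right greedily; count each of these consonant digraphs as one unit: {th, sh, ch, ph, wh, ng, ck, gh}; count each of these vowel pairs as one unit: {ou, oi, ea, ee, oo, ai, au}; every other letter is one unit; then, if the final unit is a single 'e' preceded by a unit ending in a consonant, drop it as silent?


Word: "mind" (4 letters)
Left-to-right scan:
  [1] 'm' (letter)
  [2] 'i' (letter)
  [3] 'n' (letter)
  [4] 'd' (letter)
Units from scan: 4
Sound units = 4 units


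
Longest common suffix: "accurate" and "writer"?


Word 1: "accurate"
Word 2: "writer"
Comparing from end:
  Pos -1: 'e' != 'r' (stop)
LCS = "" (length 0)


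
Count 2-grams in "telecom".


Word: "telecom" (length 7)
Number of 2-grams = length - 2 + 1 = 7 - 2 + 1
= 6


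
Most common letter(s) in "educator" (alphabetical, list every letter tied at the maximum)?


Word: "educator"
Letter counts:
  'a': 1
  'c': 1
  'd': 1
  'e': 1
  'o': 1
  'r': 1
  't': 1
  'u': 1
Maximum count = 1
Most frequent = 'a', 'c', 'd', 'e', 'o', 'r', 't', 'u' (1 time each)


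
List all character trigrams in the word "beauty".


Word: "beauty" (length 6)
Number of trigrams = 6 - 3 + 1 = 4
  Position 0: "bea"
  Position 1: "eau"
  Position 2: "aut"
  Position 3: "uty"
Trigrams = "bea", "eau", "aut", "uty"


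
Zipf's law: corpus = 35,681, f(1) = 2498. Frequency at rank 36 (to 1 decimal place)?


Zipf's law: f(r) = f(1) / r
f(1) = 2498
f(36) = 2498 / 36
= 69.4 occurrences


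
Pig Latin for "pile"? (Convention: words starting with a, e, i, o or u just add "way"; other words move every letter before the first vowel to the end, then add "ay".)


Word: "pile"
Starts with consonant(s) → move to end, add 'ay'
Consonant cluster: "p"
Pig Latin = "ilepay"


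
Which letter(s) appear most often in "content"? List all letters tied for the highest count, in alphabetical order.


Word: "content"
Letter counts:
  'c': 1
  'e': 1
  'n': 2
  'o': 1
  't': 2
Maximum count = 2
Most frequent = 'n', 't' (2 times each)


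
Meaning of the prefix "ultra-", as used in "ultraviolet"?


Prefix: ultra-
Example: ultraviolet (ultra- + violet)
Meaning = beyond


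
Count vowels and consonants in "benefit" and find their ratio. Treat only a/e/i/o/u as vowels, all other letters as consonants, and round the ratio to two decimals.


Word: "benefit"
Vowels (a,e,i,o,u): 3
Consonants: 4
Ratio = 3/4
= 0.75


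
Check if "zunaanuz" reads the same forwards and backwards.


Word: "zunaanuz"
Reversed: "zunaanuz"
Forward == Backward? zunaanuz == zunaanuz
Palindrome = Yes


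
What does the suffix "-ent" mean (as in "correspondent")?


Suffix: -ent
Example: correspondent (correspond + -ent)
Meaning = one who / that which


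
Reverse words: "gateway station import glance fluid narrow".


Original: "gateway station import glance fluid narrow"
Words (1..n): gateway | station | import | glance | fluid | narrow
Reversed (n..1): narrow | fluid | glance | import | station | gateway
Result = "narrow fluid glance import station gateway"


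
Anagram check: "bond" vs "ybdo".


Word 1: "bond" → sorted: bdno
Word 2: "ybdo" → sorted: bdoy
Same letters? bdno != bdoy
Anagram = No


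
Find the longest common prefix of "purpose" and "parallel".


Word 1: "purpose"
Word 2: "parallel"
Comparing from start:
  Pos 0: 'p' == 'p'
  Pos 1: 'u' != 'a' (stop)
LCP = "p" (length 1)


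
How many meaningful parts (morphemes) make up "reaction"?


Word: "reaction"
Morphemes: re- | act | -ion
Each morpheme carries meaning
= 3 morphemes


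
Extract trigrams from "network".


Word: "network" (length 7)
Number of trigrams = 7 - 3 + 1 = 5
  Position 0: "net"
  Position 1: "etw"
  Position 2: "two"
  Position 3: "wor"
  Position 4: "ork"
Trigrams = "net", "etw", "two", "wor", "ork"


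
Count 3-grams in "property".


Word: "property" (length 8)
Number of 3-grams = length - 3 + 1 = 8 - 3 + 1
= 6


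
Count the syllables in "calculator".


Word: "calculator"
Syllable breakdown: cal · cu · la · tor
Counting: 4 parts
= 4 syllables


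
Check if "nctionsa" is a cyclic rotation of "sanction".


Word: "sanction", Candidate: "nctionsa"
Method: check if candidate is substring of word+word
"sanctionsanction" contains "nctionsa"? Yes
Is rotation = Yes


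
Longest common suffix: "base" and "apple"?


Word 1: "base"
Word 2: "apple"
Comparing from end:
  Pos -1: 'e' == 'e'
  Pos -2: 's' != 'l' (stop)
LCS = "e" (length 1)


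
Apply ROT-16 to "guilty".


Word: "guilty"
Shift: 16
Each letter → (letter + shift) mod 26:
  'g' (6) + 16 = 22 → 'w'
  'u' (20) + 16 = 10 → 'k'
  'i' (8) + 16 = 24 → 'y'
  'l' (11) + 16 = 1 → 'b'
  't' (19) + 16 = 9 → 'j'
  'y' (24) + 16 = 14 → 'o'
Result = "wkybjo"


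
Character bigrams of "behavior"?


Word: "behavior" (length 8)
Number of bigrams = 8 - 2 + 1 = 7
  Position 0: "be"
  Position 1: "eh"
  Position 2: "ha"
  Position 3: "av"
  Position 4: "vi"
  Position 5: "io"
  Position 6: "or"
Bigrams = "be", "eh", "ha", "av", "vi", "io", "or"


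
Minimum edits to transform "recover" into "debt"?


Word 1: "recover" (length 7)
Word 2: "debt" (length 4)
One optimal edit sequence (insert/delete/substitute each cost 1):
  1. substitute 'r' -> 'd'  (+1)
  2. keep 'e'
  3. delete 'c'  (+1)
  4. delete 'o'  (+1)
  5. delete 'v'  (+1)
  6. substitute 'e' -> 'b'  (+1)
  7. substitute 'r' -> 't'  (+1)
Total edit operations: 6
Edit distance = 6


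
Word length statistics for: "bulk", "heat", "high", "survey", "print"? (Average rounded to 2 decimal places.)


Lengths: "bulk"=4, "heat"=4, "high"=4, "survey"=6, "print"=5
Sum = 23, Count = 5
Average = 23/5 = 4.60
= avg=4.60, min=4, max=6


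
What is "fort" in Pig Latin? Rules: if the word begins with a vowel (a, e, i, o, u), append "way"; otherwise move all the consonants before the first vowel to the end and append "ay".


Word: "fort"
Starts with consonant(s) → move to end, add 'ay'
Consonant cluster: "f"
Pig Latin = "ortfay"


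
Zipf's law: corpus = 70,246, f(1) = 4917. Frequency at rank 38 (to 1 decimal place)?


Zipf's law: f(r) = f(1) / r
f(1) = 4917
f(38) = 4917 / 38
= 129.4 occurrences


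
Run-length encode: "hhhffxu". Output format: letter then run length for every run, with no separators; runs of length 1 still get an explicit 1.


String: "hhhffxu"
Scanning for consecutive runs:
  'h' x 3
  'f' x 2
  'x' x 1
  'u' x 1
RLE = "h3f2x1u1"


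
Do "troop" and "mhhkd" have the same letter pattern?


Pattern of "troop": [0, 1, 2, 2, 3]
Pattern of "mhhkd": [0, 1, 1, 2, 3]
Patterns do not match
Same pattern = No


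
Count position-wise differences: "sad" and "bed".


Comparing character by character (same length = 3):
  Pos 0: 's' vs 'b' !=
  Pos 1: 'a' vs 'e' !=
  Pos 2: 'd' vs 'd' =
Hamming distance = 2


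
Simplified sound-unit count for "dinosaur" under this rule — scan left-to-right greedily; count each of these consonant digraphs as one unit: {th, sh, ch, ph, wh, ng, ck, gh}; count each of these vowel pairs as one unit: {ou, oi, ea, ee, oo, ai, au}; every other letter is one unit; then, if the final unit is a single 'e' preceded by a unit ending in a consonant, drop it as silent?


Word: "dinosaur" (8 letters)
Left-to-right scan:
  (1) 'd' (letter)
  (2) 'i' (letter)
  (3) 'n' (letter)
  (4) 'o' (letter)
  (5) 's' (letter)
  (6) 'au' (vowel-pair)
  (7) 'r' (letter)
Units from scan: 7
Sound units = 7 units


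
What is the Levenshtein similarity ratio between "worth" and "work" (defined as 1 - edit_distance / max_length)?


Word 1: "worth" (length 5)
Word 2: "work" (length 4)
One optimal edit sequence:
  1. keep 'w'
  2. keep 'o'
  3. keep 'r'
  4. delete 't'  (+1)
  5. substitute 'h' -> 'k'  (+1)
Edit distance = 2
Max length = max(5, 4) = 5
Similarity = 1 - 2/5
= 0.6000


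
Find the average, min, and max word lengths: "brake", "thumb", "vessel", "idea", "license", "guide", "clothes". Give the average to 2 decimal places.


Lengths: "brake"=5, "thumb"=5, "vessel"=6, "idea"=4, "license"=7, "guide"=5, "clothes"=7
Sum = 39, Count = 7
Average = 39/7 = 5.57
= avg=5.57, min=4, max=7


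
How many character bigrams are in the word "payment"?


Word: "payment" (length 7)
Number of 2-grams = length - 2 + 1 = 7 - 2 + 1
= 6


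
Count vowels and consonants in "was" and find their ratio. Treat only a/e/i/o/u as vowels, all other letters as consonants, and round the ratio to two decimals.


Word: "was"
Vowels (a,e,i,o,u): 1
Consonants: 2
Ratio = 1/2
= 0.50


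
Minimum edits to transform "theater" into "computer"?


Word 1: "theater" (length 7)
Word 2: "computer" (length 8)
One optimal edit sequence (insert/delete/substitute each cost 1):
  1. insert 'c'  (+1)
  2. substitute 't' -> 'o'  (+1)
  3. substitute 'h' -> 'm'  (+1)
  4. substitute 'e' -> 'p'  (+1)
  5. substitute 'a' -> 'u'  (+1)
  6. keep 't'
  7. keep 'e'
  8. keep 'r'
Total edit operations: 5
Edit distance = 5


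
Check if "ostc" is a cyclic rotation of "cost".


Word: "cost", Candidate: "ostc"
Method: check if candidate is substring of word+word
"costcost" contains "ostc"? Yes
Is rotation = Yes


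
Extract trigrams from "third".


Word: "third" (length 5)
Number of trigrams = 5 - 3 + 1 = 3
  Position 0: "thi"
  Position 1: "hir"
  Position 2: "ird"
Trigrams = "thi", "hir", "ird"


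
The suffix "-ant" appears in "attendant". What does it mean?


Suffix: -ant
Example: attendant (attend + -ant)
Meaning = one who / that which


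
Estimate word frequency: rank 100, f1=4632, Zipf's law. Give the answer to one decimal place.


Zipf's law: f(r) = f(1) / r
f(1) = 4632
f(100) = 4632 / 100
= 46.3 occurrences


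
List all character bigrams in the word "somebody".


Word: "somebody" (length 8)
Number of bigrams = 8 - 2 + 1 = 7
  Position 0: "so"
  Position 1: "om"
  Position 2: "me"
  Position 3: "eb"
  Position 4: "bo"
  Position 5: "od"
  Position 6: "dy"
Bigrams = "so", "om", "me", "eb", "bo", "od", "dy"


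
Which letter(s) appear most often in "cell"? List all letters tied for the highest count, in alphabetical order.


Word: "cell"
Letter counts:
  'c': 1
  'e': 1
  'l': 2
Maximum count = 2
Most frequent = 'l' (2 times each)


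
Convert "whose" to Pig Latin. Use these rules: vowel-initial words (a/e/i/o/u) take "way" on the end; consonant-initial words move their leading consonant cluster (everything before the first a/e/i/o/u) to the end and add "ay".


Word: "whose"
Starts with consonant(s) → move to end, add 'ay'
Consonant cluster: "wh"
Pig Latin = "osewhay"


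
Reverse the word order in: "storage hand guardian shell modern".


Original: "storage hand guardian shell modern"
Words (1..n): storage | hand | guardian | shell | modern
Reversed (n..1): modern | shell | guardian | hand | storage
Result = "modern shell guardian hand storage"


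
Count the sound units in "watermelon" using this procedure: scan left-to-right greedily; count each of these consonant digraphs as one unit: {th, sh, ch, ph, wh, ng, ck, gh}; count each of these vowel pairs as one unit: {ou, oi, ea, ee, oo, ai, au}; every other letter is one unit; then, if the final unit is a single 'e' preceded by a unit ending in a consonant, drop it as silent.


Word: "watermelon" (10 letters)
Left-to-right scan:
  (1) 'w' (letter)
  (2) 'a' (letter)
  (3) 't' (letter)
  (4) 'e' (letter)
  (5) 'r' (letter)
  (6) 'm' (letter)
  (7) 'e' (letter)
  (8) 'l' (letter)
  (9) 'o' (letter)
  (10) 'n' (letter)
Units from scan: 10
Sound units = 10 units


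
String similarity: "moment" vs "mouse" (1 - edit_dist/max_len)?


Word 1: "moment" (length 6)
Word 2: "mouse" (length 5)
One optimal edit sequence:
  1. keep 'm'
  2. keep 'o'
  3. delete 'm'  (+1)
  4. substitute 'e' -> 'u'  (+1)
  5. substitute 'n' -> 's'  (+1)
  6. substitute 't' -> 'e'  (+1)
Edit distance = 4
Max length = max(6, 5) = 6
Similarity = 1 - 4/6
= 0.3333


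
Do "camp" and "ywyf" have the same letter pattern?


Pattern of "camp": [0, 1, 2, 3]
Pattern of "ywyf": [0, 1, 0, 2]
Patterns do not match
Same pattern = No


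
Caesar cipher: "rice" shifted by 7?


Word: "rice"
Shift: 7
Each letter → (letter + shift) mod 26:
  'r' (17) + 7 = 24 → 'y'
  'i' (8) + 7 = 15 → 'p'
  'c' (2) + 7 = 9 → 'j'
  'e' (4) + 7 = 11 → 'l'
Result = "ypjl"


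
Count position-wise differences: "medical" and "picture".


Comparing character by character (same length = 7):
  Pos 0: 'm' vs 'p' !=
  Pos 1: 'e' vs 'i' !=
  Pos 2: 'd' vs 'c' !=
  Pos 3: 'i' vs 't' !=
  Pos 4: 'c' vs 'u' !=
  Pos 5: 'a' vs 'r' !=
  Pos 6: 'l' vs 'e' !=
Hamming distance = 7


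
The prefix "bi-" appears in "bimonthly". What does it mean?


Prefix: bi-
Example: bimonthly = bi- + monthly
Meaning = two


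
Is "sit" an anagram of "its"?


Word 1: "its" → sorted: ist
Word 2: "sit" → sorted: ist
Same letters? ist == ist
Anagram = Yes


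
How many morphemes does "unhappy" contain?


Word: "unhappy"
Morphemes: un- | happy
Each morpheme carries meaning
= 2 morphemes


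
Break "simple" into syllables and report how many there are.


Word: "simple"
Syllable breakdown: sim | ple
Counting: 2 parts
= 2 syllables


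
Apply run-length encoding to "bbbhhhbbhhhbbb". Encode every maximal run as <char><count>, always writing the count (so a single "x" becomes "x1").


String: "bbbhhhbbhhhbbb"
Scanning for consecutive runs:
  'b' x 3
  'h' x 3
  'b' x 2
  'h' x 3
  'b' x 3
RLE = "b3h3b2h3b3"


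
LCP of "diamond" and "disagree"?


Word 1: "diamond"
Word 2: "disagree"
Comparing from start:
  Pos 0: 'd' == 'd'
  Pos 1: 'i' == 'i'
  Pos 2: 'a' != 's' (stop)
LCP = "di" (length 2)


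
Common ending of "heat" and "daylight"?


Word 1: "heat"
Word 2: "daylight"
Comparing from end:
  Pos -1: 't' == 't'
  Pos -2: 'a' != 'h' (stop)
LCS = "t" (length 1)


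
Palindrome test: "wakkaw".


Word: "wakkaw"
Reversed: "wakkaw"
Forward == Backward? wakkaw == wakkaw
Palindrome = Yes


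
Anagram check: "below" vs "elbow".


Word 1: "below" → sorted: below
Word 2: "elbow" → sorted: below
Same letters? below == below
Anagram = Yes


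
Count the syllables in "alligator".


Word: "alligator"
Syllable breakdown: al-li-ga-tor
Counting: 4 parts
= 4 syllables


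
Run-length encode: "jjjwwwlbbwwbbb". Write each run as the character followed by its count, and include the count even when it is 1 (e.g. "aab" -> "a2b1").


String: "jjjwwwlbbwwbbb"
Scanning for consecutive runs:
  'j' x 3
  'w' x 3
  'l' x 1
  'b' x 2
  'w' x 2
  'b' x 3
RLE = "j3w3l1b2w2b3"


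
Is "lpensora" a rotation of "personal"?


Word: "personal", Candidate: "lpensora"
Method: check if candidate is substring of word+word
"personalpersonal" contains "lpensora"? No
Is rotation = No


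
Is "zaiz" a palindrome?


Word: "zaiz"
Reversed: "ziaz"
Forward == Backward? zaiz != ziaz
Palindrome = No


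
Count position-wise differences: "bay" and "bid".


Comparing character by character (same length = 3):
  Pos 0: 'b' vs 'b' =
  Pos 1: 'a' vs 'i' !=
  Pos 2: 'y' vs 'd' !=
Hamming distance = 2


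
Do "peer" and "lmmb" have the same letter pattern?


Pattern of "peer": [0, 1, 1, 2]
Pattern of "lmmb": [0, 1, 1, 2]
Patterns match
Same pattern = Yes


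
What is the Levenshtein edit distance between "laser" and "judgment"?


Word 1: "laser" (length 5)
Word 2: "judgment" (length 8)
One optimal edit sequence (insert/delete/substitute each cost 1):
  1. insert 'j'  (+1)
  2. insert 'u'  (+1)
  3. substitute 'l' -> 'd'  (+1)
  4. substitute 'a' -> 'g'  (+1)
  5. substitute 's' -> 'm'  (+1)
  6. keep 'e'
  7. insert 'n'  (+1)
  8. substitute 'r' -> 't'  (+1)
Total edit operations: 7
Edit distance = 7


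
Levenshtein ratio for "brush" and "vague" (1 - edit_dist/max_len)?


Word 1: "brush" (length 5)
Word 2: "vague" (length 5)
One optimal edit sequence:
  1. substitute 'b' -> 'v'  (+1)
  2. substitute 'r' -> 'a'  (+1)
  3. substitute 'u' -> 'g'  (+1)
  4. substitute 's' -> 'u'  (+1)
  5. substitute 'h' -> 'e'  (+1)
Edit distance = 5
Max length = max(5, 5) = 5
Similarity = 1 - 5/5
= 0.0000


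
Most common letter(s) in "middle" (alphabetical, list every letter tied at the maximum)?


Word: "middle"
Letter counts:
  'd': 2
  'e': 1
  'i': 1
  'l': 1
  'm': 1
Maximum count = 2
Most frequent = 'd' (2 times each)


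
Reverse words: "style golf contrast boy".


Original: "style golf contrast boy"
Words (1..n): style | golf | contrast | boy
Reversed (n..1): boy | contrast | golf | style
Result = "boy contrast golf style"


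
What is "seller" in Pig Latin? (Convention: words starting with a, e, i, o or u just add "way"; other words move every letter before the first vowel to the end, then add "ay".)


Word: "seller"
Starts with consonant(s) → move to end, add 'ay'
Consonant cluster: "s"
Pig Latin = "ellersay"


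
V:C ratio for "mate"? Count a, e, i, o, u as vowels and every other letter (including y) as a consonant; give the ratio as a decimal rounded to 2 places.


Word: "mate"
Vowels (a,e,i,o,u): 2
Consonants: 2
Ratio = 2/2
= 1.00


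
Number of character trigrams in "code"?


Word: "code" (length 4)
Number of 3-grams = length - 3 + 1 = 4 - 3 + 1
= 2


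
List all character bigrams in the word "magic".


Word: "magic" (length 5)
Number of bigrams = 5 - 2 + 1 = 4
  Position 0: "ma"
  Position 1: "ag"
  Position 2: "gi"
  Position 3: "ic"
Bigrams = "ma", "ag", "gi", "ic"


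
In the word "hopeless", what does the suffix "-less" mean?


Suffix: -less
Example: hopeless (hope + -less)
Meaning = without


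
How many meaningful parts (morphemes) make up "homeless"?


Word: "homeless"
Morphemes: home + -less
Each morpheme carries meaning
= 2 morphemes


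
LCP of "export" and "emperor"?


Word 1: "export"
Word 2: "emperor"
Comparing from start:
  Pos 0: 'e' == 'e'
  Pos 1: 'x' != 'm' (stop)
LCP = "e" (length 1)


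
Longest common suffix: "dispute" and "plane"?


Word 1: "dispute"
Word 2: "plane"
Comparing from end:
  Pos -1: 'e' == 'e'
  Pos -2: 't' != 'n' (stop)
LCS = "e" (length 1)


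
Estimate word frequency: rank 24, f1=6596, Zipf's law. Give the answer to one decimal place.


Zipf's law: f(r) = f(1) / r
f(1) = 6596
f(24) = 6596 / 24
= 274.8 occurrences


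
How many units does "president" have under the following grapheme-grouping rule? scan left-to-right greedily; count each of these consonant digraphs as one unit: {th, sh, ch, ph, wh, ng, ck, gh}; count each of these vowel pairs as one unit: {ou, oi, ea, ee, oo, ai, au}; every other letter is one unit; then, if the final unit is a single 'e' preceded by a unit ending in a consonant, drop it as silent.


Word: "president" (9 letters)
Left-to-right scan:
  (1) 'p' (letter)
  (2) 'r' (letter)
  (3) 'e' (letter)
  (4) 's' (letter)
  (5) 'i' (letter)
  (6) 'd' (letter)
  (7) 'e' (letter)
  (8) 'n' (letter)
  (9) 't' (letter)
Units from scan: 9
Sound units = 9 units


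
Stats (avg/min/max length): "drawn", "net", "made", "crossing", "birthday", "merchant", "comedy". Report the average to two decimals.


Lengths: "drawn"=5, "net"=3, "made"=4, "crossing"=8, "birthday"=8, "merchant"=8, "comedy"=6
Sum = 42, Count = 7
Average = 42/7 = 6.00
= avg=6.00, min=3, max=8


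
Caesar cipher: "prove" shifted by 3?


Word: "prove"
Shift: 3
Each letter → (letter + shift) mod 26:
  'p' (15) + 3 = 18 → 's'
  'r' (17) + 3 = 20 → 'u'
  'o' (14) + 3 = 17 → 'r'
  'v' (21) + 3 = 24 → 'y'
  'e' (4) + 3 = 7 → 'h'
Result = "suryh"


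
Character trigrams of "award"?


Word: "award" (length 5)
Number of trigrams = 5 - 3 + 1 = 3
  Position 0: "awa"
  Position 1: "war"
  Position 2: "ard"
Trigrams = "awa", "war", "ard"


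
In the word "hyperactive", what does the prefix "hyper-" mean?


Prefix: hyper-
Example: hyperactive = hyper- + active
Meaning = over / excessive


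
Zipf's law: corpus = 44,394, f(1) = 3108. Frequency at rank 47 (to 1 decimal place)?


Zipf's law: f(r) = f(1) / r
f(1) = 3108
f(47) = 3108 / 47
= 66.1 occurrences


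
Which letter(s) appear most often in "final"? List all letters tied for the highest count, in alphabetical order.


Word: "final"
Letter counts:
  'a': 1
  'f': 1
  'i': 1
  'l': 1
  'n': 1
Maximum count = 1
Most frequent = 'a', 'f', 'i', 'l', 'n' (1 time each)


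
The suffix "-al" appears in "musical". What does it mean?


Suffix: -al
Example: musical = music + -al
Meaning = relating to


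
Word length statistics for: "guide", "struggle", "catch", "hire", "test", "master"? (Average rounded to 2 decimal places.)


Lengths: "guide"=5, "struggle"=8, "catch"=5, "hire"=4, "test"=4, "master"=6
Sum = 32, Count = 6
Average = 32/6 = 5.33
= avg=5.33, min=4, max=8


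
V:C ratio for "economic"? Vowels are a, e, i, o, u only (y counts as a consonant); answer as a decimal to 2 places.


Word: "economic"
Vowels (a,e,i,o,u): 4
Consonants: 4
Ratio = 4/4
= 1.00


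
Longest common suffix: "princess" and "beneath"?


Word 1: "princess"
Word 2: "beneath"
Comparing from end:
  Pos -1: 's' != 'h' (stop)
LCS = "" (length 0)


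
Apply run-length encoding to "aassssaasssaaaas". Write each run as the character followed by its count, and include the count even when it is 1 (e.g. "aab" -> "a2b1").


String: "aassssaasssaaaas"
Scanning for consecutive runs:
  'a' x 2
  's' x 4
  'a' x 2
  's' x 3
  'a' x 4
  's' x 1
RLE = "a2s4a2s3a4s1"


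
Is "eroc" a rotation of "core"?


Word: "core", Candidate: "eroc"
Method: check if candidate is substring of word+word
"corecore" contains "eroc"? No
Is rotation = No


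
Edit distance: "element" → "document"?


Word 1: "element" (length 7)
Word 2: "document" (length 8)
One optimal edit sequence (insert/delete/substitute each cost 1):
  1. insert 'd'  (+1)
  2. substitute 'e' -> 'o'  (+1)
  3. substitute 'l' -> 'c'  (+1)
  4. substitute 'e' -> 'u'  (+1)
  5. keep 'm'
  6. keep 'e'
  7. keep 'n'
  8. keep 't'
Total edit operations: 4
Edit distance = 4


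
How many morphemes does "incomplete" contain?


Word: "incomplete"
Morphemes: in- / complete
Each morpheme carries meaning
= 2 morphemes


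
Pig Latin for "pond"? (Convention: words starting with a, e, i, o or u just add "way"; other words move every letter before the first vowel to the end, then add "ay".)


Word: "pond"
Starts with consonant(s) → move to end, add 'ay'
Consonant cluster: "p"
Pig Latin = "ondpay"


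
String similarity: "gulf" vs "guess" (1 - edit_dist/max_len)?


Word 1: "gulf" (length 4)
Word 2: "guess" (length 5)
One optimal edit sequence:
  1. keep 'g'
  2. keep 'u'
  3. insert 'e'  (+1)
  4. substitute 'l' -> 's'  (+1)
  5. substitute 'f' -> 's'  (+1)
Edit distance = 3
Max length = max(4, 5) = 5
Similarity = 1 - 3/5
= 0.4000


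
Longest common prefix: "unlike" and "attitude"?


Word 1: "unlike"
Word 2: "attitude"
Comparing from start:
  Pos 0: 'u' != 'a' (stop)
LCP = "" (length 0)


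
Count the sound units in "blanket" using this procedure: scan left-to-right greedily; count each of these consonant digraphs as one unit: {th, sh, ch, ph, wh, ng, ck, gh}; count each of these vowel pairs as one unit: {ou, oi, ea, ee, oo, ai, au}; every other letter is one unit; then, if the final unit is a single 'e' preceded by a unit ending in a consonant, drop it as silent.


Word: "blanket" (7 letters)
Left-to-right scan:
  1. 'b' (letter)
  2. 'l' (letter)
  3. 'a' (letter)
  4. 'n' (letter)
  5. 'k' (letter)
  6. 'e' (letter)
  7. 't' (letter)
Units from scan: 7
Sound units = 7 units


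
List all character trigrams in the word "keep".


Word: "keep" (length 4)
Number of trigrams = 4 - 3 + 1 = 2
  Position 0: "kee"
  Position 1: "eep"
Trigrams = "kee", "eep"


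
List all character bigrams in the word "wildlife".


Word: "wildlife" (length 8)
Number of bigrams = 8 - 2 + 1 = 7
  Position 0: "wi"
  Position 1: "il"
  Position 2: "ld"
  Position 3: "dl"
  Position 4: "li"
  Position 5: "if"
  Position 6: "fe"
Bigrams = "wi", "il", "ld", "dl", "li", "if", "fe"


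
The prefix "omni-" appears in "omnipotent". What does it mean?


Prefix: omni-
As in: omnipotent -> omni- + potent
Meaning = all


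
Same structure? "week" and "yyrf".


Pattern of "week": [0, 1, 1, 2]
Pattern of "yyrf": [0, 0, 1, 2]
Patterns do not match
Same pattern = No


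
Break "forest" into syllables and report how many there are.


Word: "forest"
Syllable breakdown: for / est
Counting: 2 parts
= 2 syllables


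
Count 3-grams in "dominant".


Word: "dominant" (length 8)
Number of 3-grams = length - 3 + 1 = 8 - 3 + 1
= 6


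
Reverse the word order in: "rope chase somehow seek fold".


Original: "rope chase somehow seek fold"
Words (1..n): rope | chase | somehow | seek | fold
Reversed (n..1): fold | seek | somehow | chase | rope
Result = "fold seek somehow chase rope"


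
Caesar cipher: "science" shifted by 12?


Word: "science"
Shift: 12
Each letter → (letter + shift) mod 26:
  's' (18) + 12 = 4 → 'e'
  'c' (2) + 12 = 14 → 'o'
  'i' (8) + 12 = 20 → 'u'
  'e' (4) + 12 = 16 → 'q'
  'n' (13) + 12 = 25 → 'z'
  'c' (2) + 12 = 14 → 'o'
  'e' (4) + 12 = 16 → 'q'
Result = "eouqzoq"


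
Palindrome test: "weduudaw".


Word: "weduudaw"
Reversed: "waduudew"
Forward == Backward? weduudaw != waduudew
Palindrome = No


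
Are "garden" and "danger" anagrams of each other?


Word 1: "garden" → sorted: adegnr
Word 2: "danger" → sorted: adegnr
Same letters? adegnr == adegnr
Anagram = Yes


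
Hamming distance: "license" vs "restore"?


Comparing character by character (same length = 7):
  Pos 0: 'l' vs 'r' !=
  Pos 1: 'i' vs 'e' !=
  Pos 2: 'c' vs 's' !=
  Pos 3: 'e' vs 't' !=
  Pos 4: 'n' vs 'o' !=
  Pos 5: 's' vs 'r' !=
  Pos 6: 'e' vs 'e' =
Hamming distance = 6


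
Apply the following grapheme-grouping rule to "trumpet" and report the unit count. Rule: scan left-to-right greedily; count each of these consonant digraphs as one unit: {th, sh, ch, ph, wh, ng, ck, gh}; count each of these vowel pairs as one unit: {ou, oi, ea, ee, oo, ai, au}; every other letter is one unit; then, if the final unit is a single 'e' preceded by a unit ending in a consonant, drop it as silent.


Word: "trumpet" (7 letters)
Left-to-right scan:
  (1) 't' (letter)
  (2) 'r' (letter)
  (3) 'u' (letter)
  (4) 'm' (letter)
  (5) 'p' (letter)
  (6) 'e' (letter)
  (7) 't' (letter)
Units from scan: 7
Sound units = 7 units


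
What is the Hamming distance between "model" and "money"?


Comparing character by character (same length = 5):
  Pos 0: 'm' vs 'm' =
  Pos 1: 'o' vs 'o' =
  Pos 2: 'd' vs 'n' !=
  Pos 3: 'e' vs 'e' =
  Pos 4: 'l' vs 'y' !=
Hamming distance = 2


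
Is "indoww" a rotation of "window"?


Word: "window", Candidate: "indoww"
Method: check if candidate is substring of word+word
"windowwindow" contains "indoww"? Yes
Is rotation = Yes


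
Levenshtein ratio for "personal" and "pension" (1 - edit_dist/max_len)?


Word 1: "personal" (length 8)
Word 2: "pension" (length 7)
One optimal edit sequence:
  1. keep 'p'
  2. keep 'e'
  3. substitute 'r' -> 'n'  (+1)
  4. keep 's'
  5. insert 'i'  (+1)
  6. keep 'o'
  7. keep 'n'
  8. delete 'a'  (+1)
  9. delete 'l'  (+1)
Edit distance = 4
Max length = max(8, 7) = 8
Similarity = 1 - 4/8
= 0.5000


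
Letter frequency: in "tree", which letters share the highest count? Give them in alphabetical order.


Word: "tree"
Letter counts:
  'e': 2
  'r': 1
  't': 1
Maximum count = 2
Most frequent = 'e' (2 times each)


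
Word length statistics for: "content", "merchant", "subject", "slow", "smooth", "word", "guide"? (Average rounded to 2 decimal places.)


Lengths: "content"=7, "merchant"=8, "subject"=7, "slow"=4, "smooth"=6, "word"=4, "guide"=5
Sum = 41, Count = 7
Average = 41/7 = 5.86
= avg=5.86, min=4, max=8


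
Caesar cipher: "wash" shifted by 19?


Word: "wash"
Shift: 19
Each letter → (letter + shift) mod 26:
  'w' (22) + 19 = 15 → 'p'
  'a' (0) + 19 = 19 → 't'
  's' (18) + 19 = 11 → 'l'
  'h' (7) + 19 = 0 → 'a'
Result = "ptla"


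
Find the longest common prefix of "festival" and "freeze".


Word 1: "festival"
Word 2: "freeze"
Comparing from start:
  Pos 0: 'f' == 'f'
  Pos 1: 'e' != 'r' (stop)
LCP = "f" (length 1)


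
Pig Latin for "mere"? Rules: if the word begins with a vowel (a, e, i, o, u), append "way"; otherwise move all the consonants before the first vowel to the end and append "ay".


Word: "mere"
Starts with consonant(s) → move to end, add 'ay'
Consonant cluster: "m"
Pig Latin = "eremay"


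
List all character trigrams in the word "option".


Word: "option" (length 6)
Number of trigrams = 6 - 3 + 1 = 4
  Position 0: "opt"
  Position 1: "pti"
  Position 2: "tio"
  Position 3: "ion"
Trigrams = "opt", "pti", "tio", "ion"


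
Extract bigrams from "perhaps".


Word: "perhaps" (length 7)
Number of bigrams = 7 - 2 + 1 = 6
  Position 0: "pe"
  Position 1: "er"
  Position 2: "rh"
  Position 3: "ha"
  Position 4: "ap"
  Position 5: "ps"
Bigrams = "pe", "er", "rh", "ha", "ap", "ps"


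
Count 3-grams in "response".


Word: "response" (length 8)
Number of 3-grams = length - 3 + 1 = 8 - 3 + 1
= 6


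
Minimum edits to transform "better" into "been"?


Word 1: "better" (length 6)
Word 2: "been" (length 4)
One optimal edit sequence (insert/delete/substitute each cost 1):
  1. keep 'b'
  2. keep 'e'
  3. delete 't'  (+1)
  4. delete 't'  (+1)
  5. keep 'e'
  6. substitute 'r' -> 'n'  (+1)
Total edit operations: 3
Edit distance = 3


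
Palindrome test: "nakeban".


Word: "nakeban"
Reversed: "nabekan"
Forward == Backward? nakeban != nabekan
Palindrome = No


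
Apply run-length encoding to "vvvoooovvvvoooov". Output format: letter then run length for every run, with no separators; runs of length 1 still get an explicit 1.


String: "vvvoooovvvvoooov"
Scanning for consecutive runs:
  'v' x 3
  'o' x 4
  'v' x 4
  'o' x 4
  'v' x 1
RLE = "v3o4v4o4v1"


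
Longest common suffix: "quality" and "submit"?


Word 1: "quality"
Word 2: "submit"
Comparing from end:
  Pos -1: 'y' != 't' (stop)
LCS = "" (length 0)


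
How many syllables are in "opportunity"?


Word: "opportunity"
Syllable breakdown: op-por-tu-ni-ty
Counting: 5 parts
= 5 syllables


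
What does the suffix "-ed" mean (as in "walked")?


Suffix: -ed
Example: walked = walk + -ed
Meaning = past tense


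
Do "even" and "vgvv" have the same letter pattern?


Pattern of "even": [0, 1, 0, 2]
Pattern of "vgvv": [0, 1, 0, 0]
Patterns do not match
Same pattern = No


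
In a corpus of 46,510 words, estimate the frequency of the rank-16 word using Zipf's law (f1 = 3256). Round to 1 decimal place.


Zipf's law: f(r) = f(1) / r
f(1) = 3256
f(16) = 3256 / 16
= 203.5 occurrences


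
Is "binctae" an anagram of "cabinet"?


Word 1: "cabinet" → sorted: abceint
Word 2: "binctae" → sorted: abceint
Same letters? abceint == abceint
Anagram = Yes


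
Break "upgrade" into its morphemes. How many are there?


Word: "upgrade"
Morphemes: up- | grade
Each morpheme carries meaning
= 2 morphemes


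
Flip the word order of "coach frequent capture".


Original: "coach frequent capture"
Words (1..n): coach | frequent | capture
Reversed (n..1): capture | frequent | coach
Result = "capture frequent coach"


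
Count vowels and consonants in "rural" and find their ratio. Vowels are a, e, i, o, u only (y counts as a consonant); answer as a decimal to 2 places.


Word: "rural"
Vowels (a,e,i,o,u): 2
Consonants: 3
Ratio = 2/3
= 0.67


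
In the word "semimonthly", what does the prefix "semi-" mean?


Prefix: semi-
Example: semimonthly (semi- + monthly)
Meaning = half


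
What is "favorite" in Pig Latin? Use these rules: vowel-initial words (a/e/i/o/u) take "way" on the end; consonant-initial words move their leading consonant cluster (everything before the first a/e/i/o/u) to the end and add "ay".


Word: "favorite"
Starts with consonant(s) → move to end, add 'ay'
Consonant cluster: "f"
Pig Latin = "avoritefay"


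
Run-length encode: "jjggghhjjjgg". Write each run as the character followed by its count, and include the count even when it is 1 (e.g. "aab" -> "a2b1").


String: "jjggghhjjjgg"
Scanning for consecutive runs:
  'j' x 2
  'g' x 3
  'h' x 2
  'j' x 3
  'g' x 2
RLE = "j2g3h2j3g2"


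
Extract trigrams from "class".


Word: "class" (length 5)
Number of trigrams = 5 - 3 + 1 = 3
  Position 0: "cla"
  Position 1: "las"
  Position 2: "ass"
Trigrams = "cla", "las", "ass"


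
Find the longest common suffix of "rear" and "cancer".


Word 1: "rear"
Word 2: "cancer"
Comparing from end:
  Pos -1: 'r' == 'r'
  Pos -2: 'a' != 'e' (stop)
LCS = "r" (length 1)


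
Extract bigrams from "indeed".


Word: "indeed" (length 6)
Number of bigrams = 6 - 2 + 1 = 5
  Position 0: "in"
  Position 1: "nd"
  Position 2: "de"
  Position 3: "ee"
  Position 4: "ed"
Bigrams = "in", "nd", "de", "ee", "ed"


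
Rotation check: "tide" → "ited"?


Word: "tide", Candidate: "ited"
Method: check if candidate is substring of word+word
"tidetide" contains "ited"? No
Is rotation = No


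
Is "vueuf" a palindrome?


Word: "vueuf"
Reversed: "fueuv"
Forward == Backward? vueuf != fueuv
Palindrome = No


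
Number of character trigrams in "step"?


Word: "step" (length 4)
Number of 3-grams = length - 3 + 1 = 4 - 3 + 1
= 2


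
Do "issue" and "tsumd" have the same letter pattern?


Pattern of "issue": [0, 1, 1, 2, 3]
Pattern of "tsumd": [0, 1, 2, 3, 4]
Patterns do not match
Same pattern = No


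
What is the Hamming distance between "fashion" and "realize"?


Comparing character by character (same length = 7):
  Pos 0: 'f' vs 'r' !=
  Pos 1: 'a' vs 'e' !=
  Pos 2: 's' vs 'a' !=
  Pos 3: 'h' vs 'l' !=
  Pos 4: 'i' vs 'i' =
  Pos 5: 'o' vs 'z' !=
  Pos 6: 'n' vs 'e' !=
Hamming distance = 6


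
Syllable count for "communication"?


Word: "communication"
Syllable breakdown: com / mu / ni / ca / tion
Counting: 5 parts
= 5 syllables


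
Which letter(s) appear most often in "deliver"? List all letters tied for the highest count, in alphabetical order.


Word: "deliver"
Letter counts:
  'd': 1
  'e': 2
  'i': 1
  'l': 1
  'r': 1
  'v': 1
Maximum count = 2
Most frequent = 'e' (2 times each)


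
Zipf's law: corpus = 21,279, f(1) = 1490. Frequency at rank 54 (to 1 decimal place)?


Zipf's law: f(r) = f(1) / r
f(1) = 1490
f(54) = 1490 / 54
= 27.6 occurrences


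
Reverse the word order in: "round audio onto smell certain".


Original: "round audio onto smell certain"
Words (1..n): round | audio | onto | smell | certain
Reversed (n..1): certain | smell | onto | audio | round
Result = "certain smell onto audio round"


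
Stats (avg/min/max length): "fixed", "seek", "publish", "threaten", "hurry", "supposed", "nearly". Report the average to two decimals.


Lengths: "fixed"=5, "seek"=4, "publish"=7, "threaten"=8, "hurry"=5, "supposed"=8, "nearly"=6
Sum = 43, Count = 7
Average = 43/7 = 6.14
= avg=6.14, min=4, max=8


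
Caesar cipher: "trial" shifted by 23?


Word: "trial"
Shift: 23
Each letter → (letter + shift) mod 26:
  't' (19) + 23 = 16 → 'q'
  'r' (17) + 23 = 14 → 'o'
  'i' (8) + 23 = 5 → 'f'
  'a' (0) + 23 = 23 → 'x'
  'l' (11) + 23 = 8 → 'i'
Result = "qofxi"


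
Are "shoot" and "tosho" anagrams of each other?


Word 1: "shoot" → sorted: hoost
Word 2: "tosho" → sorted: hoost
Same letters? hoost == hoost
Anagram = Yes


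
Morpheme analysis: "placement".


Word: "placement"
Morphemes: place | -ment
Each morpheme carries meaning
= 2 morphemes
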